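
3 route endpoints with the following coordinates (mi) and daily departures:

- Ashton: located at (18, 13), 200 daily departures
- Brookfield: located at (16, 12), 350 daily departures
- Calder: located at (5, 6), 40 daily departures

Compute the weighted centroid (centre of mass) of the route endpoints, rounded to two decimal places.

The minimiser of Σwᵢ‖p−pᵢ‖² is the weighted centroid p* = (Σwᵢpᵢ)/(Σwᵢ).
Σwᵢ = 590.
Σwᵢxᵢ = 200·18 + 350·16 + 40·5 = 9400.
Σwᵢyᵢ = 200·13 + 350·12 + 40·6 = 7040.
x* = 9400/590 = 15.93, y* = 7040/590 = 11.93.

(15.93, 11.93)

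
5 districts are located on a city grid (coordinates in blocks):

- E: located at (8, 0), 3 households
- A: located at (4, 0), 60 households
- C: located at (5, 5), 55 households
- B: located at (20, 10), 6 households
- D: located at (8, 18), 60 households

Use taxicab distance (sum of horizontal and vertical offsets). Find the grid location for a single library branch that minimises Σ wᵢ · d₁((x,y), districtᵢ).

(5, 5)

Manhattan distance separates: Σwᵢ(|x−xᵢ|+|y−yᵢ|) = Σwᵢ|x−xᵢ| + Σwᵢ|y−yᵢ|, so x and y are optimised independently as 1-D weighted medians.
Total weight W = 184; half = 92.
x-coordinate, sorted with cumulative weight:
  x=4 (A, w=60) cum 60
  x=5 (C, w=55) cum 115  ← median
  x=8 (E, w=3) cum 118
  x=8 (D, w=60) cum 178
  x=20 (B, w=6) cum 184
⇒ x* = 5
y-coordinate, sorted with cumulative weight:
  y=0 (E, w=3) cum 3
  y=0 (A, w=60) cum 63
  y=5 (C, w=55) cum 118  ← median
  y=10 (B, w=6) cum 124
  y=18 (D, w=60) cum 184
⇒ y* = 5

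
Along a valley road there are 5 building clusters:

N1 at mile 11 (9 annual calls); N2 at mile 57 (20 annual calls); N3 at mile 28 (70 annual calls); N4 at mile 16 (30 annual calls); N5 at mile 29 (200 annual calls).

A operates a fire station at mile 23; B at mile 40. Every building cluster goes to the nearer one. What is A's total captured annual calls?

309

The indifferent point is the midpoint (23+40)/2 = 31.5; building clusters left of it (closer to A at 23) go to A, those right go to B.
  N1 at 11 (w=9) → A
  N4 at 16 (w=30) → A
  N3 at 28 (w=70) → A
  N5 at 29 (w=200) → A
  N2 at 57 (w=20) → B
A captures 309; B captures 20.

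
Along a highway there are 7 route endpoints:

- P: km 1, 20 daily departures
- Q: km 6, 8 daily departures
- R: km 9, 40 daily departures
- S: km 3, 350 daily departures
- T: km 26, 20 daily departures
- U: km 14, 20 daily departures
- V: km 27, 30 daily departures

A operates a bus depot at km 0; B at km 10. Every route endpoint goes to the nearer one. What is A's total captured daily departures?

The indifferent point is the midpoint (0+10)/2 = 5; route endpoints left of it (closer to A at 0) go to A, those right go to B.
  P at 1 (w=20) → A
  S at 3 (w=350) → A
  Q at 6 (w=8) → B
  R at 9 (w=40) → B
  U at 14 (w=20) → B
  T at 26 (w=20) → B
  V at 27 (w=30) → B
A captures 370; B captures 118.

370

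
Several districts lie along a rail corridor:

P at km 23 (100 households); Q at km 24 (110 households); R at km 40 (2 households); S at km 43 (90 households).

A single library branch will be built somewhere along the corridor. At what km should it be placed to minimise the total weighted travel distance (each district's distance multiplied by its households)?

For a sum of weighted absolute distances on a line, the optimum is the weighted median (not the mean). Total weight W = 302; half-weight = 151.
Sort by position and accumulate weight:
  km 23 (P, w=100) → cum 100
  km 24 (Q, w=110) → cum 210  ≥ 151 → median here
  km 40 (R, w=2) → cum 212
  km 43 (S, w=90) → cum 302
Optimal location: km 24.

x = 24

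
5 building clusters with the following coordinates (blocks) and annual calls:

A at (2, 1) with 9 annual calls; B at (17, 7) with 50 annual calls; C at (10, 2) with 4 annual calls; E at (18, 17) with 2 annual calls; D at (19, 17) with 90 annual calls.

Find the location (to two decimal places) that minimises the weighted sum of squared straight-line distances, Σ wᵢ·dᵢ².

The minimiser of Σwᵢ‖p−pᵢ‖² is the weighted centroid p* = (Σwᵢpᵢ)/(Σwᵢ).
Σwᵢ = 155.
Σwᵢxᵢ = 9·2 + 50·17 + 4·10 + 2·18 + 90·19 = 2654.
Σwᵢyᵢ = 9·1 + 50·7 + 4·2 + 2·17 + 90·17 = 1931.
x* = 2654/155 = 17.12, y* = 1931/155 = 12.46.

(17.12, 12.46)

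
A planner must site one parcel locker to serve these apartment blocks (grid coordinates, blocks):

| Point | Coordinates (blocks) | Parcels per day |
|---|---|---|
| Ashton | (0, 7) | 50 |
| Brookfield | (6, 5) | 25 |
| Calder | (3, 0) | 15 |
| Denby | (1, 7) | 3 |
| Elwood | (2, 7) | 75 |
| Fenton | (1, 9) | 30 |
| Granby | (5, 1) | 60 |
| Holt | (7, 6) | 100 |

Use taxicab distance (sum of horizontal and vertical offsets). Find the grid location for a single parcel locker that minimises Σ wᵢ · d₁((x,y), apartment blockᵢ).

Manhattan distance separates: Σwᵢ(|x−xᵢ|+|y−yᵢ|) = Σwᵢ|x−xᵢ| + Σwᵢ|y−yᵢ|, so x and y are optimised independently as 1-D weighted medians.
Total weight W = 358; half = 179.
x-coordinate, sorted with cumulative weight:
  x=0 (Ashton, w=50) cum 50
  x=1 (Denby, w=3) cum 53
  x=1 (Fenton, w=30) cum 83
  x=2 (Elwood, w=75) cum 158
  x=3 (Calder, w=15) cum 173
  x=5 (Granby, w=60) cum 233  ← median
  x=6 (Brookfield, w=25) cum 258
  x=7 (Holt, w=100) cum 358
⇒ x* = 5
y-coordinate, sorted with cumulative weight:
  y=0 (Calder, w=15) cum 15
  y=1 (Granby, w=60) cum 75
  y=5 (Brookfield, w=25) cum 100
  y=6 (Holt, w=100) cum 200  ← median
  y=7 (Ashton, w=50) cum 250
  y=7 (Denby, w=3) cum 253
  y=7 (Elwood, w=75) cum 328
  y=9 (Fenton, w=30) cum 358
⇒ y* = 6

(5, 6)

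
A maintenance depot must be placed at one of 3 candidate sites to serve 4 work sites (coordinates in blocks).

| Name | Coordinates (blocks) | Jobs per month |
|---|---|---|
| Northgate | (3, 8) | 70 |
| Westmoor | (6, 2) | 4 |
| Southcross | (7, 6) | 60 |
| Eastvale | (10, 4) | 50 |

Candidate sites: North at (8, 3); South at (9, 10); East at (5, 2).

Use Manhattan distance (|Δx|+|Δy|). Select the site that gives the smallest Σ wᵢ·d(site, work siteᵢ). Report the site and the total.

North, total 1102 blocks

Total weighted distance at each candidate:
  North (8, 3): total = 1102
  South (9, 10): total = 1314
  East (5, 2): total = 1274
Minimum is at North with total 1102 blocks.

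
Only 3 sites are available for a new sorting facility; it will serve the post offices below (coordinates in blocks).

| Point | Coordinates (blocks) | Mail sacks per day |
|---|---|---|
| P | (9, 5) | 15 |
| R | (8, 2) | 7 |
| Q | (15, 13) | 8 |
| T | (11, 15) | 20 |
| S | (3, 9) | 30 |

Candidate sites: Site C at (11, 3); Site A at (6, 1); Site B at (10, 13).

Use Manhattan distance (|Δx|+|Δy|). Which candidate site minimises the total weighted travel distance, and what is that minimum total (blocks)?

Total weighted distance at each candidate:
  Site C (11, 3): total = 860
  Site A (6, 1): total = 1004
  Site B (10, 13): total = 656
Minimum is at Site B with total 656 blocks.

Site B, total 656 blocks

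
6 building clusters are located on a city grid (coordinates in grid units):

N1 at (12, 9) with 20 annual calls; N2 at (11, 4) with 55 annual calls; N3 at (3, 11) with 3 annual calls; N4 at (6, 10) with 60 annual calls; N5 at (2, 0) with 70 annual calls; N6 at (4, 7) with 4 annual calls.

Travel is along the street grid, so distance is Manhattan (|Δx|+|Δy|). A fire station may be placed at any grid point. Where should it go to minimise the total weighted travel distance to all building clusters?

Manhattan distance separates: Σwᵢ(|x−xᵢ|+|y−yᵢ|) = Σwᵢ|x−xᵢ| + Σwᵢ|y−yᵢ|, so x and y are optimised independently as 1-D weighted medians.
Total weight W = 212; half = 106.
x-coordinate, sorted with cumulative weight:
  x=2 (N5, w=70) cum 70
  x=3 (N3, w=3) cum 73
  x=4 (N6, w=4) cum 77
  x=6 (N4, w=60) cum 137  ← median
  x=11 (N2, w=55) cum 192
  x=12 (N1, w=20) cum 212
⇒ x* = 6
y-coordinate, sorted with cumulative weight:
  y=0 (N5, w=70) cum 70
  y=4 (N2, w=55) cum 125  ← median
  y=7 (N6, w=4) cum 129
  y=9 (N1, w=20) cum 149
  y=10 (N4, w=60) cum 209
  y=11 (N3, w=3) cum 212
⇒ y* = 4

(6, 4)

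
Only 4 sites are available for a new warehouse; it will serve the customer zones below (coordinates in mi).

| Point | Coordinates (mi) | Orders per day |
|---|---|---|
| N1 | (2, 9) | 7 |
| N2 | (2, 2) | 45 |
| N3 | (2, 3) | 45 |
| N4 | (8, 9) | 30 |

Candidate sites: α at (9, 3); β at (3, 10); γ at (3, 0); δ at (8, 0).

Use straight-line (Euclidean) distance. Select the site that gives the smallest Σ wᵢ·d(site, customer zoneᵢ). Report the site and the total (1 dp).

Total weighted distance at each candidate:
  α (9, 3): total = 880.2
  β (3, 10): total = 843.9
  γ (3, 0): total = 615.2
  δ (8, 0): total = 932.2
Minimum is at γ with total 615.2 mi.

γ, total 615.2 mi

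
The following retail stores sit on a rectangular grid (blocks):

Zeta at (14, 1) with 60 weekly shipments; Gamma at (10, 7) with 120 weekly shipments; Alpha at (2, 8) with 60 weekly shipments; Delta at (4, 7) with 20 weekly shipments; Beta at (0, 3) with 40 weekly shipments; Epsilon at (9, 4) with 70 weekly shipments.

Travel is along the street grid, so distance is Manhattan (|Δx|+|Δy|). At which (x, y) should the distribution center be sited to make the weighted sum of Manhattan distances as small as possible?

(9, 7)

Manhattan distance separates: Σwᵢ(|x−xᵢ|+|y−yᵢ|) = Σwᵢ|x−xᵢ| + Σwᵢ|y−yᵢ|, so x and y are optimised independently as 1-D weighted medians.
Total weight W = 370; half = 185.
x-coordinate, sorted with cumulative weight:
  x=0 (Beta, w=40) cum 40
  x=2 (Alpha, w=60) cum 100
  x=4 (Delta, w=20) cum 120
  x=9 (Epsilon, w=70) cum 190  ← median
  x=10 (Gamma, w=120) cum 310
  x=14 (Zeta, w=60) cum 370
⇒ x* = 9
y-coordinate, sorted with cumulative weight:
  y=1 (Zeta, w=60) cum 60
  y=3 (Beta, w=40) cum 100
  y=4 (Epsilon, w=70) cum 170
  y=7 (Gamma, w=120) cum 290  ← median
  y=7 (Delta, w=20) cum 310
  y=8 (Alpha, w=60) cum 370
⇒ y* = 7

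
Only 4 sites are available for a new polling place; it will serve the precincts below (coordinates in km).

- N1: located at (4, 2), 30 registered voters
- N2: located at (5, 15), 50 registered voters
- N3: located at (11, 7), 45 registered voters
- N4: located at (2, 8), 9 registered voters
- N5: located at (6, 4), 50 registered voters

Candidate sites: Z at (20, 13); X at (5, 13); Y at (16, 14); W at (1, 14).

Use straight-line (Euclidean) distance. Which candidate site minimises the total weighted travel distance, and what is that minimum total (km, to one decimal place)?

Total weighted distance at each candidate:
  Z (20, 13): total = 2826.2
  X (5, 13): total = 1318.4
  Y (16, 14): total = 2292.7
  W (1, 14): total = 1740.3
Minimum is at X with total 1318.4 km.

X, total 1318.4 km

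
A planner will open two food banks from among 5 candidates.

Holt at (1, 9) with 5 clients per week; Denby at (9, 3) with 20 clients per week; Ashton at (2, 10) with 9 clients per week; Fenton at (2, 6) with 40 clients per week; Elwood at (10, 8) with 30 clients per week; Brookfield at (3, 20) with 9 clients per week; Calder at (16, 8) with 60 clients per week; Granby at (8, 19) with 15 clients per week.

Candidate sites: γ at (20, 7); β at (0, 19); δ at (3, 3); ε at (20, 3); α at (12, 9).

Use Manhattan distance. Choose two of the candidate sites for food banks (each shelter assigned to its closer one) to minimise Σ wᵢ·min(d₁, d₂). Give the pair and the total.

{δ, α}, total 1145

Evaluate every pair (each demand assigned to the nearer of the two):
  {δ, α}: total = 1145
  {β, α}: total = 1400
  {γ, δ}: total = 1490
  {γ, α}: total = 1634
  {ε, α}: total = 1634
  {δ, ε}: total = 1760
  {γ, β}: total = 1840
  {β, δ}: total = 1988
  {β, ε}: total = 2120
  {γ, ε}: total = 2534
Best pair: {δ, α} with total 1145.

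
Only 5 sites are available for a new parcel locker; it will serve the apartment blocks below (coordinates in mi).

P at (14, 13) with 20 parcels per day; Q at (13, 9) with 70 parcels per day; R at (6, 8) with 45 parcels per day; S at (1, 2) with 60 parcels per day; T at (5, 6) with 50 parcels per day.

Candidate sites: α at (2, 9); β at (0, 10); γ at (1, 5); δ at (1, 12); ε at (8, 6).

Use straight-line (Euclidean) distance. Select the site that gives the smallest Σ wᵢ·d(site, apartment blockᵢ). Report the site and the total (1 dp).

Total weighted distance at each candidate:
  α (2, 9): total = 1844.9
  β (0, 10): total = 2287.5
  γ (1, 5): total = 1839.3
  δ (1, 12): total = 2375.3
  ε (8, 6): total = 1353.6
Minimum is at ε with total 1353.6 mi.

ε, total 1353.6 mi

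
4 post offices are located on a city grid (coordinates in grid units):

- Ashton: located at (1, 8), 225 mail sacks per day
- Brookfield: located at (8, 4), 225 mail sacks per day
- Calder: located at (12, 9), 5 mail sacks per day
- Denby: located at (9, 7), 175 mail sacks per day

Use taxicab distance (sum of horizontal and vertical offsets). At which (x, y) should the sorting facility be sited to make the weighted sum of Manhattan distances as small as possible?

(8, 7)

Manhattan distance separates: Σwᵢ(|x−xᵢ|+|y−yᵢ|) = Σwᵢ|x−xᵢ| + Σwᵢ|y−yᵢ|, so x and y are optimised independently as 1-D weighted medians.
Total weight W = 630; half = 315.
x-coordinate, sorted with cumulative weight:
  x=1 (Ashton, w=225) cum 225
  x=8 (Brookfield, w=225) cum 450  ← median
  x=9 (Denby, w=175) cum 625
  x=12 (Calder, w=5) cum 630
⇒ x* = 8
y-coordinate, sorted with cumulative weight:
  y=4 (Brookfield, w=225) cum 225
  y=7 (Denby, w=175) cum 400  ← median
  y=8 (Ashton, w=225) cum 625
  y=9 (Calder, w=5) cum 630
⇒ y* = 7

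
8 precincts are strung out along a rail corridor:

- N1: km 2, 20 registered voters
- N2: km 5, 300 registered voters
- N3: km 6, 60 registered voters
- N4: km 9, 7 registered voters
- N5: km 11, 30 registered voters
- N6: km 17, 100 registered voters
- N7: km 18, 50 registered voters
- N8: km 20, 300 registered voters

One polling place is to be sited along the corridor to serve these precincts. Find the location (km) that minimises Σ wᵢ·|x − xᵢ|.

x = 17

For a sum of weighted absolute distances on a line, the optimum is the weighted median (not the mean). Total weight W = 867; half-weight = 433.5.
Sort by position and accumulate weight:
  km 2 (N1, w=20) → cum 20
  km 5 (N2, w=300) → cum 320
  km 6 (N3, w=60) → cum 380
  km 9 (N4, w=7) → cum 387
  km 11 (N5, w=30) → cum 417
  km 17 (N6, w=100) → cum 517  ≥ 433.5 → median here
  km 18 (N7, w=50) → cum 567
  km 20 (N8, w=300) → cum 867
Optimal location: km 17.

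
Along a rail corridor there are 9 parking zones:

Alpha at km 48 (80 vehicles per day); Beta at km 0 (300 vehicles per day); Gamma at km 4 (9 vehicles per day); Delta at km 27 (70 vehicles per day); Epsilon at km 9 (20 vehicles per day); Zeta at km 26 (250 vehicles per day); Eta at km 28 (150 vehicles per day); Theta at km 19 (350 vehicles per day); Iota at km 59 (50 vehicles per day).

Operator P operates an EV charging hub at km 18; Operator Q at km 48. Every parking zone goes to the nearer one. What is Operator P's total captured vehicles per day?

1149

The indifferent point is the midpoint (18+48)/2 = 33; parking zones left of it (closer to Operator P at 18) go to Operator P, those right go to Operator Q.
  Beta at 0 (w=300) → Operator P
  Gamma at 4 (w=9) → Operator P
  Epsilon at 9 (w=20) → Operator P
  Theta at 19 (w=350) → Operator P
  Zeta at 26 (w=250) → Operator P
  Delta at 27 (w=70) → Operator P
  Eta at 28 (w=150) → Operator P
  Alpha at 48 (w=80) → Operator Q
  Iota at 59 (w=50) → Operator Q
Operator P captures 1149; Operator Q captures 130.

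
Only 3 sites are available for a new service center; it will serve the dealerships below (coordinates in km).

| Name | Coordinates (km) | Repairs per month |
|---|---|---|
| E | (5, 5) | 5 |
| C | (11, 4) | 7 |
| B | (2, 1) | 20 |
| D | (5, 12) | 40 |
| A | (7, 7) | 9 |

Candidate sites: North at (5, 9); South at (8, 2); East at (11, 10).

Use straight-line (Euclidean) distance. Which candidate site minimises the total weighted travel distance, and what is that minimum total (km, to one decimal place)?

North, total 391.0 km

Total weighted distance at each candidate:
  North (5, 9): total = 391.0
  South (8, 2): total = 631.6
  East (11, 10): total = 633.6
Minimum is at North with total 391.0 km.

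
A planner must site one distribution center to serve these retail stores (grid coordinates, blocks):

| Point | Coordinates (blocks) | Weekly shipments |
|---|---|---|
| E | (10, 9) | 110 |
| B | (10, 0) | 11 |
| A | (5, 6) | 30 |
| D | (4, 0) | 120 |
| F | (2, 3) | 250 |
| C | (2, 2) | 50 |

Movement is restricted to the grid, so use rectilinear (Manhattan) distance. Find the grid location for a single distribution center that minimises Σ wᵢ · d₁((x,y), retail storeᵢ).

Manhattan distance separates: Σwᵢ(|x−xᵢ|+|y−yᵢ|) = Σwᵢ|x−xᵢ| + Σwᵢ|y−yᵢ|, so x and y are optimised independently as 1-D weighted medians.
Total weight W = 571; half = 285.5.
x-coordinate, sorted with cumulative weight:
  x=2 (F, w=250) cum 250
  x=2 (C, w=50) cum 300  ← median
  x=4 (D, w=120) cum 420
  x=5 (A, w=30) cum 450
  x=10 (E, w=110) cum 560
  x=10 (B, w=11) cum 571
⇒ x* = 2
y-coordinate, sorted with cumulative weight:
  y=0 (B, w=11) cum 11
  y=0 (D, w=120) cum 131
  y=2 (C, w=50) cum 181
  y=3 (F, w=250) cum 431  ← median
  y=6 (A, w=30) cum 461
  y=9 (E, w=110) cum 571
⇒ y* = 3

(2, 3)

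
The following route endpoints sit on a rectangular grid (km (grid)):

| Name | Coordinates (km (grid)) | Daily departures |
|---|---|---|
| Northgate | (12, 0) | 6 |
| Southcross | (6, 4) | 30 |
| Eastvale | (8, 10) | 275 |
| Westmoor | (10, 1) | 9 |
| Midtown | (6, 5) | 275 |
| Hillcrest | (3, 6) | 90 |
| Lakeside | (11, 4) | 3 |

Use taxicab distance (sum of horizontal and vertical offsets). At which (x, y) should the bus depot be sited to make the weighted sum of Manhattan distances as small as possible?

Manhattan distance separates: Σwᵢ(|x−xᵢ|+|y−yᵢ|) = Σwᵢ|x−xᵢ| + Σwᵢ|y−yᵢ|, so x and y are optimised independently as 1-D weighted medians.
Total weight W = 688; half = 344.
x-coordinate, sorted with cumulative weight:
  x=3 (Hillcrest, w=90) cum 90
  x=6 (Southcross, w=30) cum 120
  x=6 (Midtown, w=275) cum 395  ← median
  x=8 (Eastvale, w=275) cum 670
  x=10 (Westmoor, w=9) cum 679
  x=11 (Lakeside, w=3) cum 682
  x=12 (Northgate, w=6) cum 688
⇒ x* = 6
y-coordinate, sorted with cumulative weight:
  y=0 (Northgate, w=6) cum 6
  y=1 (Westmoor, w=9) cum 15
  y=4 (Southcross, w=30) cum 45
  y=4 (Lakeside, w=3) cum 48
  y=5 (Midtown, w=275) cum 323
  y=6 (Hillcrest, w=90) cum 413  ← median
  y=10 (Eastvale, w=275) cum 688
⇒ y* = 6

(6, 6)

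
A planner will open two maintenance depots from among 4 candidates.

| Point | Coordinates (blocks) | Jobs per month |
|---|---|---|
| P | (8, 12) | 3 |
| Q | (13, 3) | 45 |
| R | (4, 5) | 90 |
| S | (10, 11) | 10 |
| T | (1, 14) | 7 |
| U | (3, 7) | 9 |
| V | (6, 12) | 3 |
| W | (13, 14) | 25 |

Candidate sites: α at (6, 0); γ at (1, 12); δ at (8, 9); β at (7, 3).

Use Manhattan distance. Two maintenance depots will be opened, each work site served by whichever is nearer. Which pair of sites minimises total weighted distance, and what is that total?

Evaluate every pair (each demand assigned to the nearer of the two):
  {δ, β}: total = 1181
  {γ, β}: total = 1283
  {α, β}: total = 1506
  {α, δ}: total = 1541
  {γ, δ}: total = 1606
  {α, γ}: total = 1643
Best pair: {δ, β} with total 1181.

{δ, β}, total 1181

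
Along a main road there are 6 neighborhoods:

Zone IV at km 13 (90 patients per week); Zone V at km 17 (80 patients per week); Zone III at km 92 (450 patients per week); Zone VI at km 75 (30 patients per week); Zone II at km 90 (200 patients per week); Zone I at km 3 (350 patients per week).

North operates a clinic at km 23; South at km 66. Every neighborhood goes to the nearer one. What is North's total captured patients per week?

520

The indifferent point is the midpoint (23+66)/2 = 44.5; neighborhoods left of it (closer to North at 23) go to North, those right go to South.
  Zone I at 3 (w=350) → North
  Zone IV at 13 (w=90) → North
  Zone V at 17 (w=80) → North
  Zone VI at 75 (w=30) → South
  Zone II at 90 (w=200) → South
  Zone III at 92 (w=450) → South
North captures 520; South captures 680.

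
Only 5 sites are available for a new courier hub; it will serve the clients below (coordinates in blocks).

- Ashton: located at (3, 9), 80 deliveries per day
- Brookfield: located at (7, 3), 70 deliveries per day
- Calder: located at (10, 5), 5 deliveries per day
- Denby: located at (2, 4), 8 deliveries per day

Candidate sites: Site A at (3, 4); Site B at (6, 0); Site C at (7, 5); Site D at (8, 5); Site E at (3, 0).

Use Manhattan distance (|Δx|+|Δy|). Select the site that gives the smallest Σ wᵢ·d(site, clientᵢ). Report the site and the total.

Site A, total 798 blocks

Total weighted distance at each candidate:
  Site A (3, 4): total = 798
  Site B (6, 0): total = 1349
  Site C (7, 5): total = 843
  Site D (8, 5): total = 996
  Site E (3, 0): total = 1310
Minimum is at Site A with total 798 blocks.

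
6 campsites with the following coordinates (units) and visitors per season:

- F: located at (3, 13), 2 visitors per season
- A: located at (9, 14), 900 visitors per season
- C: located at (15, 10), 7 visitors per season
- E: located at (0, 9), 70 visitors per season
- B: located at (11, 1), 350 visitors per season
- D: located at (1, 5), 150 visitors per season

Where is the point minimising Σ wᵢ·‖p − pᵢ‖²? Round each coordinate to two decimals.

The minimiser of Σwᵢ‖p−pᵢ‖² is the weighted centroid p* = (Σwᵢpᵢ)/(Σwᵢ).
Σwᵢ = 1479.
Σwᵢxᵢ = 2·3 + 900·9 + 7·15 + 70·0 + 350·11 + 150·1 = 12211.
Σwᵢyᵢ = 2·13 + 900·14 + 7·10 + 70·9 + 350·1 + 150·5 = 14426.
x* = 12211/1479 = 8.26, y* = 14426/1479 = 9.75.

(8.26, 9.75)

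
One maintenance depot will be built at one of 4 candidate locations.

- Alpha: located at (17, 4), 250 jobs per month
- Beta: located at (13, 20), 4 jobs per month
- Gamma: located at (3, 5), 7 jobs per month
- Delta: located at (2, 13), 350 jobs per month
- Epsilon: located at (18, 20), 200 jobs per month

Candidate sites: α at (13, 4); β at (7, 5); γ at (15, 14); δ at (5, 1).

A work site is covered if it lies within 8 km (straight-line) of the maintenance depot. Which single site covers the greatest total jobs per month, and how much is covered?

α, covering 250

Coverage radius r = 8 km; a point is covered iff (Δx)²+(Δy)² ≤ 8² = 64.
  α (13, 4): covers {Alpha} → 250
  β (7, 5): covers {Gamma} → 7
  γ (15, 14): covers {Beta, Epsilon} → 204
  δ (5, 1): covers {Gamma} → 7
Maximum coverage at α: 250 jobs per month.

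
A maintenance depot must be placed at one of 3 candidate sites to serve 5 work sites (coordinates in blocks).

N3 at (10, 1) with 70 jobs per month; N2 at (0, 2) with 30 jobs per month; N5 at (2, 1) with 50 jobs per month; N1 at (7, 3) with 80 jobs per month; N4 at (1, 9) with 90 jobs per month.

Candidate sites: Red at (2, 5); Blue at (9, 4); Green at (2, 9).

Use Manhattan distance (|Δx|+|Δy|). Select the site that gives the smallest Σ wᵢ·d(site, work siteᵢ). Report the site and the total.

Red, total 2200 blocks

Total weighted distance at each candidate:
  Red (2, 5): total = 2200
  Blue (9, 4): total = 2520
  Green (2, 9): total = 2760
Minimum is at Red with total 2200 blocks.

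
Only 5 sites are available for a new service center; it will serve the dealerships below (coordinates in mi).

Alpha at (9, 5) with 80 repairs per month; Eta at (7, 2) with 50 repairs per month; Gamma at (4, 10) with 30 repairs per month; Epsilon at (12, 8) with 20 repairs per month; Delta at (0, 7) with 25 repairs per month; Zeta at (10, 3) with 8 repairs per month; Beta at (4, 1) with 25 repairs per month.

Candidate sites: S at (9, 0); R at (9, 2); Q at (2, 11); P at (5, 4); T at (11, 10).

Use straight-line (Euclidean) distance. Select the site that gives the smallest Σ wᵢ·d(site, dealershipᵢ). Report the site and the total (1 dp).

Total weighted distance at each candidate:
  S (9, 0): total = 1485.5
  R (9, 2): total = 1153.4
  Q (2, 11): total = 1985.5
  P (5, 4): total = 1080.6
  T (11, 10): total = 1759.4
Minimum is at P with total 1080.6 mi.

P, total 1080.6 mi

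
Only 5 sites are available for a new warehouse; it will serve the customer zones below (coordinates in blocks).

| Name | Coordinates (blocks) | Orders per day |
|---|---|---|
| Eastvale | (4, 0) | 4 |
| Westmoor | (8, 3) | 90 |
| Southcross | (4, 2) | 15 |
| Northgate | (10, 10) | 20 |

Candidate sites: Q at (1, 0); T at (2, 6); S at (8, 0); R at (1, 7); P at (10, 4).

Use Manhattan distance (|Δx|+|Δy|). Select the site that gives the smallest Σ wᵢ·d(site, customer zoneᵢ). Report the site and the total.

Total weighted distance at each candidate:
  Q (1, 0): total = 1367
  T (2, 6): total = 1172
  S (8, 0): total = 616
  R (1, 7): total = 1390
  P (10, 4): total = 550
Minimum is at P with total 550 blocks.

P, total 550 blocks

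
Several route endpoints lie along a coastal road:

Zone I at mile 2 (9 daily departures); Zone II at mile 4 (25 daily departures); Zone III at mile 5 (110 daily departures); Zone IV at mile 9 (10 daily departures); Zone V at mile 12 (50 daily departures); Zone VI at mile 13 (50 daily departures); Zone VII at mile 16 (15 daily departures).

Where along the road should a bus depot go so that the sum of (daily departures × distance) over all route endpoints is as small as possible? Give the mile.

For a sum of weighted absolute distances on a line, the optimum is the weighted median (not the mean). Total weight W = 269; half-weight = 134.5.
Sort by position and accumulate weight:
  mile 2 (Zone I, w=9) → cum 9
  mile 4 (Zone II, w=25) → cum 34
  mile 5 (Zone III, w=110) → cum 144  ≥ 134.5 → median here
  mile 9 (Zone IV, w=10) → cum 154
  mile 12 (Zone V, w=50) → cum 204
  mile 13 (Zone VI, w=50) → cum 254
  mile 16 (Zone VII, w=15) → cum 269
Optimal location: mile 5.

x = 5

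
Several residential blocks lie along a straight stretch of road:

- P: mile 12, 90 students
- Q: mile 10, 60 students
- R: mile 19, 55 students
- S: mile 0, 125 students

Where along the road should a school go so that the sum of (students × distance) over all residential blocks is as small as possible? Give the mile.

For a sum of weighted absolute distances on a line, the optimum is the weighted median (not the mean). Total weight W = 330; half-weight = 165.
Sort by position and accumulate weight:
  mile 0 (S, w=125) → cum 125
  mile 10 (Q, w=60) → cum 185  ≥ 165 → median here
  mile 12 (P, w=90) → cum 275
  mile 19 (R, w=55) → cum 330
Optimal location: mile 10.

x = 10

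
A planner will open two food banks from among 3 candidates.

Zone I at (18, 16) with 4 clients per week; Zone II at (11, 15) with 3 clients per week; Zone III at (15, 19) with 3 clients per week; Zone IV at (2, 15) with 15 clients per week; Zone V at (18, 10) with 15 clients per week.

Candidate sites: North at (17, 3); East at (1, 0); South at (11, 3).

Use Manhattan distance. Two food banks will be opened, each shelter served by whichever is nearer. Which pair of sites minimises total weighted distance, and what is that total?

{North, East}, total 524

Evaluate every pair (each demand assigned to the nearer of the two):
  {North, East}: total = 524
  {North, South}: total = 581
  {East, South}: total = 626
Best pair: {North, East} with total 524.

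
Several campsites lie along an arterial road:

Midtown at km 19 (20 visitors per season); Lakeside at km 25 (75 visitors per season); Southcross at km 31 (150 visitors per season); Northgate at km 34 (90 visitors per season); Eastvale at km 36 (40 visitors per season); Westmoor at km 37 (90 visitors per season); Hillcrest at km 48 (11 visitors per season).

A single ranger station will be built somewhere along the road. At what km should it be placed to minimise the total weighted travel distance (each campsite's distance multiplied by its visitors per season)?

x = 31

For a sum of weighted absolute distances on a line, the optimum is the weighted median (not the mean). Total weight W = 476; half-weight = 238.
Sort by position and accumulate weight:
  km 19 (Midtown, w=20) → cum 20
  km 25 (Lakeside, w=75) → cum 95
  km 31 (Southcross, w=150) → cum 245  ≥ 238 → median here
  km 34 (Northgate, w=90) → cum 335
  km 36 (Eastvale, w=40) → cum 375
  km 37 (Westmoor, w=90) → cum 465
  km 48 (Hillcrest, w=11) → cum 476
Optimal location: km 31.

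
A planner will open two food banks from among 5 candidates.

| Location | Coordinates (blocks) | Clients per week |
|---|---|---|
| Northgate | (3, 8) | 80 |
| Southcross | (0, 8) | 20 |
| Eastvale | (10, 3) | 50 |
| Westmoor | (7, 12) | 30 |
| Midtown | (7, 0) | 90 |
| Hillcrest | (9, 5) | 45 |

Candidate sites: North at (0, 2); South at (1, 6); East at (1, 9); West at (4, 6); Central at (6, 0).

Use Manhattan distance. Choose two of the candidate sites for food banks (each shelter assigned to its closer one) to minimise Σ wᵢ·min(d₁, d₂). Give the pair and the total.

{West, Central}, total 1340

Evaluate every pair (each demand assigned to the nearer of the two):
  {West, Central}: total = 1340
  {East, Central}: total = 1350
  {South, Central}: total = 1540
  {North, Central}: total = 2030
  {East, West}: total = 2080
  {South, West}: total = 2100
  {North, West}: total = 2160
  {North, East}: total = 2450
  {North, South}: total = 2505
  {South, East}: total = 2635
Best pair: {West, Central} with total 1340.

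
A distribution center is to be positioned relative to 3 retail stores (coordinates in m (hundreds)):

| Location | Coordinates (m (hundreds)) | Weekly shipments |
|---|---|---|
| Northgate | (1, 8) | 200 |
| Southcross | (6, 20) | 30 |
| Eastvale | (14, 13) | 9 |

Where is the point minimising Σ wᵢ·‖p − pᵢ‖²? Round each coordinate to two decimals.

The minimiser of Σwᵢ‖p−pᵢ‖² is the weighted centroid p* = (Σwᵢpᵢ)/(Σwᵢ).
Σwᵢ = 239.
Σwᵢxᵢ = 200·1 + 30·6 + 9·14 = 506.
Σwᵢyᵢ = 200·8 + 30·20 + 9·13 = 2317.
x* = 506/239 = 2.12, y* = 2317/239 = 9.69.

(2.12, 9.69)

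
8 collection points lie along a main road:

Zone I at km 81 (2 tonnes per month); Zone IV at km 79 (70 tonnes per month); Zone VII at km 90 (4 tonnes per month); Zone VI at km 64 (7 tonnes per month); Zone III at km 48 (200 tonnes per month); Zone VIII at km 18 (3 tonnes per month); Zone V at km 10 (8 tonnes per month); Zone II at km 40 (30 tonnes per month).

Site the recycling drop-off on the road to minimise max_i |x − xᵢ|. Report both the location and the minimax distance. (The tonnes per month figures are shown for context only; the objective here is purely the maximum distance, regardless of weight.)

location 50, max distance 40

The 1-center on a line is the midpoint of the two extreme points: leftmost at 10, rightmost at 90.
Optimal location = (10 + 90)/2 = 50; maximum distance = (90 − 10)/2 = 40.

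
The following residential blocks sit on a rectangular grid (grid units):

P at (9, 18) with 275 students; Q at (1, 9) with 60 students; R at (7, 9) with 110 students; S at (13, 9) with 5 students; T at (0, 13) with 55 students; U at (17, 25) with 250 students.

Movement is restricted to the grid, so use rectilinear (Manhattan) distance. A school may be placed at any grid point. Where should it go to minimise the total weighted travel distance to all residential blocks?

Manhattan distance separates: Σwᵢ(|x−xᵢ|+|y−yᵢ|) = Σwᵢ|x−xᵢ| + Σwᵢ|y−yᵢ|, so x and y are optimised independently as 1-D weighted medians.
Total weight W = 755; half = 377.5.
x-coordinate, sorted with cumulative weight:
  x=0 (T, w=55) cum 55
  x=1 (Q, w=60) cum 115
  x=7 (R, w=110) cum 225
  x=9 (P, w=275) cum 500  ← median
  x=13 (S, w=5) cum 505
  x=17 (U, w=250) cum 755
⇒ x* = 9
y-coordinate, sorted with cumulative weight:
  y=9 (Q, w=60) cum 60
  y=9 (R, w=110) cum 170
  y=9 (S, w=5) cum 175
  y=13 (T, w=55) cum 230
  y=18 (P, w=275) cum 505  ← median
  y=25 (U, w=250) cum 755
⇒ y* = 18

(9, 18)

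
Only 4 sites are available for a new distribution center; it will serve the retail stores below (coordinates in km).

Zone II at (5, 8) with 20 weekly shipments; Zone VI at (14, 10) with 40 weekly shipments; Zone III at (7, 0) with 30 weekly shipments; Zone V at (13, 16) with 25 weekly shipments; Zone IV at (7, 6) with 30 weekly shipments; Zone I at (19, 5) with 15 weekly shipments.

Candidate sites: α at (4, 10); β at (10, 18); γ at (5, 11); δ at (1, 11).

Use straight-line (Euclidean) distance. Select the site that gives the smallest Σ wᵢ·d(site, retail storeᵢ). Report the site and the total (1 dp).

γ, total 1383.5 km

Total weighted distance at each candidate:
  α (4, 10): total = 1415.5
  β (10, 18): total = 1827.2
  γ (5, 11): total = 1383.5
  δ (1, 11): total = 1841.3
Minimum is at γ with total 1383.5 km.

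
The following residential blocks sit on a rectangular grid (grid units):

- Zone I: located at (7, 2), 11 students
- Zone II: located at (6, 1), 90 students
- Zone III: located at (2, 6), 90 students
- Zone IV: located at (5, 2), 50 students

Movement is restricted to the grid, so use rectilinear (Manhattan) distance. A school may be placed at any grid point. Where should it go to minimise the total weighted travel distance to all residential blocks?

(5, 2)

Manhattan distance separates: Σwᵢ(|x−xᵢ|+|y−yᵢ|) = Σwᵢ|x−xᵢ| + Σwᵢ|y−yᵢ|, so x and y are optimised independently as 1-D weighted medians.
Total weight W = 241; half = 120.5.
x-coordinate, sorted with cumulative weight:
  x=2 (Zone III, w=90) cum 90
  x=5 (Zone IV, w=50) cum 140  ← median
  x=6 (Zone II, w=90) cum 230
  x=7 (Zone I, w=11) cum 241
⇒ x* = 5
y-coordinate, sorted with cumulative weight:
  y=1 (Zone II, w=90) cum 90
  y=2 (Zone I, w=11) cum 101
  y=2 (Zone IV, w=50) cum 151  ← median
  y=6 (Zone III, w=90) cum 241
⇒ y* = 2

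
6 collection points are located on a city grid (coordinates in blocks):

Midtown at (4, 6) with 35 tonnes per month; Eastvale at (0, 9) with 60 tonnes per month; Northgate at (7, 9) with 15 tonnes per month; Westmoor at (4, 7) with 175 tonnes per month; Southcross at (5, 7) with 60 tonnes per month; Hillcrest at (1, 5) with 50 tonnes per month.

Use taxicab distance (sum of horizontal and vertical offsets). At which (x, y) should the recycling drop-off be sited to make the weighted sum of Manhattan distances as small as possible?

(4, 7)

Manhattan distance separates: Σwᵢ(|x−xᵢ|+|y−yᵢ|) = Σwᵢ|x−xᵢ| + Σwᵢ|y−yᵢ|, so x and y are optimised independently as 1-D weighted medians.
Total weight W = 395; half = 197.5.
x-coordinate, sorted with cumulative weight:
  x=0 (Eastvale, w=60) cum 60
  x=1 (Hillcrest, w=50) cum 110
  x=4 (Midtown, w=35) cum 145
  x=4 (Westmoor, w=175) cum 320  ← median
  x=5 (Southcross, w=60) cum 380
  x=7 (Northgate, w=15) cum 395
⇒ x* = 4
y-coordinate, sorted with cumulative weight:
  y=5 (Hillcrest, w=50) cum 50
  y=6 (Midtown, w=35) cum 85
  y=7 (Westmoor, w=175) cum 260  ← median
  y=7 (Southcross, w=60) cum 320
  y=9 (Eastvale, w=60) cum 380
  y=9 (Northgate, w=15) cum 395
⇒ y* = 7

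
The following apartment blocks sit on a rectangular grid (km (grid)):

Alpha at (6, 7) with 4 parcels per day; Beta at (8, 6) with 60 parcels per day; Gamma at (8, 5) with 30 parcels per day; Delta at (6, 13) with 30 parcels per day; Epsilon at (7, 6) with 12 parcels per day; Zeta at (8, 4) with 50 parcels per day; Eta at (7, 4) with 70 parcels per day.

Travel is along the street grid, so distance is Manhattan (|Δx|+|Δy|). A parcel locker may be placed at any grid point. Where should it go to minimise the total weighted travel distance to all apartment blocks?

Manhattan distance separates: Σwᵢ(|x−xᵢ|+|y−yᵢ|) = Σwᵢ|x−xᵢ| + Σwᵢ|y−yᵢ|, so x and y are optimised independently as 1-D weighted medians.
Total weight W = 256; half = 128.
x-coordinate, sorted with cumulative weight:
  x=6 (Alpha, w=4) cum 4
  x=6 (Delta, w=30) cum 34
  x=7 (Epsilon, w=12) cum 46
  x=7 (Eta, w=70) cum 116
  x=8 (Beta, w=60) cum 176  ← median
  x=8 (Gamma, w=30) cum 206
  x=8 (Zeta, w=50) cum 256
⇒ x* = 8
y-coordinate, sorted with cumulative weight:
  y=4 (Zeta, w=50) cum 50
  y=4 (Eta, w=70) cum 120
  y=5 (Gamma, w=30) cum 150  ← median
  y=6 (Beta, w=60) cum 210
  y=6 (Epsilon, w=12) cum 222
  y=7 (Alpha, w=4) cum 226
  y=13 (Delta, w=30) cum 256
⇒ y* = 5

(8, 5)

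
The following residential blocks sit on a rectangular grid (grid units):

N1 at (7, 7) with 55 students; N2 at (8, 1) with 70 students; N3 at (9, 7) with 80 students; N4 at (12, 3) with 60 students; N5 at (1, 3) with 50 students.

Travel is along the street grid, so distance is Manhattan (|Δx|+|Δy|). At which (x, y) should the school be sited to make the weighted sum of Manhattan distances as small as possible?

Manhattan distance separates: Σwᵢ(|x−xᵢ|+|y−yᵢ|) = Σwᵢ|x−xᵢ| + Σwᵢ|y−yᵢ|, so x and y are optimised independently as 1-D weighted medians.
Total weight W = 315; half = 157.5.
x-coordinate, sorted with cumulative weight:
  x=1 (N5, w=50) cum 50
  x=7 (N1, w=55) cum 105
  x=8 (N2, w=70) cum 175  ← median
  x=9 (N3, w=80) cum 255
  x=12 (N4, w=60) cum 315
⇒ x* = 8
y-coordinate, sorted with cumulative weight:
  y=1 (N2, w=70) cum 70
  y=3 (N4, w=60) cum 130
  y=3 (N5, w=50) cum 180  ← median
  y=7 (N1, w=55) cum 235
  y=7 (N3, w=80) cum 315
⇒ y* = 3

(8, 3)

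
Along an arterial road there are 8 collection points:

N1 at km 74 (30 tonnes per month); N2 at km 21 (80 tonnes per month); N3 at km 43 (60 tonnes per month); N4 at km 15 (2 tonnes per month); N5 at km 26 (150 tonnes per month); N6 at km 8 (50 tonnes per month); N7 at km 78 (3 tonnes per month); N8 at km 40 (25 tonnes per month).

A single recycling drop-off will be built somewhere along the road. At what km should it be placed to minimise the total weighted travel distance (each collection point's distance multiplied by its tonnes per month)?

For a sum of weighted absolute distances on a line, the optimum is the weighted median (not the mean). Total weight W = 400; half-weight = 200.
Sort by position and accumulate weight:
  km 8 (N6, w=50) → cum 50
  km 15 (N4, w=2) → cum 52
  km 21 (N2, w=80) → cum 132
  km 26 (N5, w=150) → cum 282  ≥ 200 → median here
  km 40 (N8, w=25) → cum 307
  km 43 (N3, w=60) → cum 367
  km 74 (N1, w=30) → cum 397
  km 78 (N7, w=3) → cum 400
Optimal location: km 26.

x = 26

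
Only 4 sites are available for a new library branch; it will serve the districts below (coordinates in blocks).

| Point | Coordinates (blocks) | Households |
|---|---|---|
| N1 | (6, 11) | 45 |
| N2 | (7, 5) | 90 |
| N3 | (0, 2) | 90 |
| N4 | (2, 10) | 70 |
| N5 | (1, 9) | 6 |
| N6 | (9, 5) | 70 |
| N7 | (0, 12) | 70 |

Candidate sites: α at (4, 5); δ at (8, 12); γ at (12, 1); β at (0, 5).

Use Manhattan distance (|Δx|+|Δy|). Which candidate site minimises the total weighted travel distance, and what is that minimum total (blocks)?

α, total 2912 blocks

Total weighted distance at each candidate:
  α (4, 5): total = 2912
  δ (8, 12): total = 4215
  γ (12, 1): total = 6244
  β (0, 5): total = 3080
Minimum is at α with total 2912 blocks.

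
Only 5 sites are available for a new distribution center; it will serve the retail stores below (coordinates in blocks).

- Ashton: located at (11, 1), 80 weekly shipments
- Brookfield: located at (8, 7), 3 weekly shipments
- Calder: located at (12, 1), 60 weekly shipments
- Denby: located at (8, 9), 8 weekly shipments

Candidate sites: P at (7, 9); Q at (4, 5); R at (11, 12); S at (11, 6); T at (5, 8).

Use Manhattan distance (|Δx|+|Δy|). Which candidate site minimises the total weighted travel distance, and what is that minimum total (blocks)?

Total weighted distance at each candidate:
  P (7, 9): total = 1757
  Q (4, 5): total = 1682
  R (11, 12): total = 1672
  S (11, 6): total = 820
  T (5, 8): total = 1924
Minimum is at S with total 820 blocks.

S, total 820 blocks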